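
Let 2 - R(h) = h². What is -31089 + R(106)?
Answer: -42323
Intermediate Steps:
R(h) = 2 - h²
-31089 + R(106) = -31089 + (2 - 1*106²) = -31089 + (2 - 1*11236) = -31089 + (2 - 11236) = -31089 - 11234 = -42323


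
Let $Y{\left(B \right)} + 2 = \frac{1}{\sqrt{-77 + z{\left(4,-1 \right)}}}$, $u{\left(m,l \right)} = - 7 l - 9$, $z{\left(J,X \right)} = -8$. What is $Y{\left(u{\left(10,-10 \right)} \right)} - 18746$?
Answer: $-18748 - \frac{i \sqrt{85}}{85} \approx -18748.0 - 0.10847 i$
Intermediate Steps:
$u{\left(m,l \right)} = -9 - 7 l$
$Y{\left(B \right)} = -2 - \frac{i \sqrt{85}}{85}$ ($Y{\left(B \right)} = -2 + \frac{1}{\sqrt{-77 - 8}} = -2 + \frac{1}{\sqrt{-85}} = -2 + \frac{1}{i \sqrt{85}} = -2 - \frac{i \sqrt{85}}{85}$)
$Y{\left(u{\left(10,-10 \right)} \right)} - 18746 = \left(-2 - \frac{i \sqrt{85}}{85}\right) - 18746 = -18748 - \frac{i \sqrt{85}}{85}$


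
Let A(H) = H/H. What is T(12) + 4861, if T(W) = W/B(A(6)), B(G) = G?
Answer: 4873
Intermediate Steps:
A(H) = 1
T(W) = W (T(W) = W/1 = W*1 = W)
T(12) + 4861 = 12 + 4861 = 4873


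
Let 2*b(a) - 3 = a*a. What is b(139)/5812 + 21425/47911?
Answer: 293719091/139229366 ≈ 2.1096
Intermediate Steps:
b(a) = 3/2 + a**2/2 (b(a) = 3/2 + (a*a)/2 = 3/2 + a**2/2)
b(139)/5812 + 21425/47911 = (3/2 + (1/2)*139**2)/5812 + 21425/47911 = (3/2 + (1/2)*19321)*(1/5812) + 21425*(1/47911) = (3/2 + 19321/2)*(1/5812) + 21425/47911 = 9662*(1/5812) + 21425/47911 = 4831/2906 + 21425/47911 = 293719091/139229366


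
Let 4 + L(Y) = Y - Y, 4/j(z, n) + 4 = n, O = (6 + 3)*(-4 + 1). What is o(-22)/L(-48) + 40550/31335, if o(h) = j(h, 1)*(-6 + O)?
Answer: -60827/6267 ≈ -9.7059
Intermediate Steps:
O = -27 (O = 9*(-3) = -27)
j(z, n) = 4/(-4 + n)
o(h) = 44 (o(h) = (4/(-4 + 1))*(-6 - 27) = (4/(-3))*(-33) = (4*(-⅓))*(-33) = -4/3*(-33) = 44)
L(Y) = -4 (L(Y) = -4 + (Y - Y) = -4 + 0 = -4)
o(-22)/L(-48) + 40550/31335 = 44/(-4) + 40550/31335 = 44*(-¼) + 40550*(1/31335) = -11 + 8110/6267 = -60827/6267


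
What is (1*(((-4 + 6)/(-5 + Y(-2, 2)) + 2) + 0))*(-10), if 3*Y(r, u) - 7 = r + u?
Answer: -25/2 ≈ -12.500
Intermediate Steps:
Y(r, u) = 7/3 + r/3 + u/3 (Y(r, u) = 7/3 + (r + u)/3 = 7/3 + (r/3 + u/3) = 7/3 + r/3 + u/3)
(1*(((-4 + 6)/(-5 + Y(-2, 2)) + 2) + 0))*(-10) = (1*(((-4 + 6)/(-5 + (7/3 + (1/3)*(-2) + (1/3)*2)) + 2) + 0))*(-10) = (1*((2/(-5 + (7/3 - 2/3 + 2/3)) + 2) + 0))*(-10) = (1*((2/(-5 + 7/3) + 2) + 0))*(-10) = (1*((2/(-8/3) + 2) + 0))*(-10) = (1*((2*(-3/8) + 2) + 0))*(-10) = (1*((-3/4 + 2) + 0))*(-10) = (1*(5/4 + 0))*(-10) = (1*(5/4))*(-10) = (5/4)*(-10) = -25/2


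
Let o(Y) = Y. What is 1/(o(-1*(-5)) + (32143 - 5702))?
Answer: 1/26446 ≈ 3.7813e-5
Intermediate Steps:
1/(o(-1*(-5)) + (32143 - 5702)) = 1/(-1*(-5) + (32143 - 5702)) = 1/(5 + 26441) = 1/26446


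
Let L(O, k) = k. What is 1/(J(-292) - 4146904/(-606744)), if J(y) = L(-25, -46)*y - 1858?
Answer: 75843/878325245 ≈ 8.6350e-5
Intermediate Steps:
J(y) = -1858 - 46*y (J(y) = -46*y - 1858 = -1858 - 46*y)
1/(J(-292) - 4146904/(-606744)) = 1/((-1858 - 46*(-292)) - 4146904/(-606744)) = 1/((-1858 + 13432) - 4146904*(-1/606744)) = 1/(11574 + 518363/75843) = 1/(878325245/75843) = 75843/878325245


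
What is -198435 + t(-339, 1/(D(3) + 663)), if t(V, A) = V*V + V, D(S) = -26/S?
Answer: -83853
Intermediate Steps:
t(V, A) = V + V² (t(V, A) = V² + V = V + V²)
-198435 + t(-339, 1/(D(3) + 663)) = -198435 - 339*(1 - 339) = -198435 - 339*(-338) = -198435 + 114582 = -83853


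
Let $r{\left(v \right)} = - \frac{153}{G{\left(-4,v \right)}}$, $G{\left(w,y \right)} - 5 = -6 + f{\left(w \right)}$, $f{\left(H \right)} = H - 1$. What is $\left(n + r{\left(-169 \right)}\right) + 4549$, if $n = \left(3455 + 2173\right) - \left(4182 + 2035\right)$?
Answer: $\frac{7971}{2} \approx 3985.5$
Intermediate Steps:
$f{\left(H \right)} = -1 + H$ ($f{\left(H \right)} = H - 1 = -1 + H$)
$G{\left(w,y \right)} = -2 + w$ ($G{\left(w,y \right)} = 5 + \left(-6 + \left(-1 + w\right)\right) = 5 + \left(-7 + w\right) = -2 + w$)
$n = -589$ ($n = 5628 - 6217 = -589$)
$r{\left(v \right)} = \frac{51}{2}$ ($r{\left(v \right)} = - \frac{153}{-2 - 4} = - \frac{153}{-6} = \left(-153\right) \left(- \frac{1}{6}\right) = \frac{51}{2}$)
$\left(n + r{\left(-169 \right)}\right) + 4549 = \left(-589 + \frac{51}{2}\right) + 4549 = - \frac{1127}{2} + 4549 = \frac{7971}{2}$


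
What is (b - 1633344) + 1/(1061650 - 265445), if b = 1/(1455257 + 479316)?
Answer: -2515867032634854182/1540316695465 ≈ -1.6333e+6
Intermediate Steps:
b = 1/1934573 ≈ 5.1691e-7
(b - 1633344) + 1/(1061650 - 265445) = (1/1934573 - 1633344) + 1/(1061650 - 265445) = -3159823202111/1934573 + 1/796205 = -2515867032634854182/1540316695465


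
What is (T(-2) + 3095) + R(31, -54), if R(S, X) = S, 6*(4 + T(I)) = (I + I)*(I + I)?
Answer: 9374/3 ≈ 3124.7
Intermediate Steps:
T(I) = -4 + 2*I**2/3 (T(I) = -4 + ((I + I)*(I + I))/6 = -4 + ((2*I)*(2*I))/6 = -4 + (4*I**2)/6 = -4 + 2*I**2/3)
(T(-2) + 3095) + R(31, -54) = ((-4 + (2/3)*(-2)**2) + 3095) + 31 = ((-4 + (2/3)*4) + 3095) + 31 = ((-4 + 8/3) + 3095) + 31 = (-4/3 + 3095) + 31 = 9281/3 + 31 = 9374/3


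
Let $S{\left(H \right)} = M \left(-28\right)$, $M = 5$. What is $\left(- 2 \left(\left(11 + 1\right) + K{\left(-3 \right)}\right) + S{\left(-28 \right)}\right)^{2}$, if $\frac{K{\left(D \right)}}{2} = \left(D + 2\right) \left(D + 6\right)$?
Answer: $23104$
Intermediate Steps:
$S{\left(H \right)} = -140$ ($S{\left(H \right)} = 5 \left(-28\right) = -140$)
$K{\left(D \right)} = 2 \left(2 + D\right) \left(6 + D\right)$ ($K{\left(D \right)} = 2 \left(D + 2\right) \left(D + 6\right) = 2 \left(2 + D\right) \left(6 + D\right)$)
$\left(- 2 \left(\left(11 + 1\right) + K{\left(-3 \right)}\right) + S{\left(-28 \right)}\right)^{2} = \left(- 2 \left(\left(11 + 1\right) + \left(24 + 2 \left(-3\right)^{2} + 16 \left(-3\right)\right)\right) - 140\right)^{2} = \left(- 2 \left(12 + \left(24 + 2 \cdot 9 - 48\right)\right) - 140\right)^{2} = \left(- 2 \left(12 + \left(24 + 18 - 48\right)\right) - 140\right)^{2} = \left(- 2 \left(12 - 6\right) - 140\right)^{2} = \left(\left(-2\right) 6 - 140\right)^{2} = \left(-12 - 140\right)^{2} = \left(-152\right)^{2} = 23104$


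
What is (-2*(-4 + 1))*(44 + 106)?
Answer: 900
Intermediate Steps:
(-2*(-4 + 1))*(44 + 106) = -2*(-3)*150 = 6*150 = 900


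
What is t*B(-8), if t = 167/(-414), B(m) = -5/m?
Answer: -835/3312 ≈ -0.25211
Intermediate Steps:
t = -167/414 (t = 167*(-1/414) = -167/414 ≈ -0.40338)
t*B(-8) = -(-835)/(414*(-8)) = -(-835)*(-1)/(414*8) = -167/414*5/8 = -835/3312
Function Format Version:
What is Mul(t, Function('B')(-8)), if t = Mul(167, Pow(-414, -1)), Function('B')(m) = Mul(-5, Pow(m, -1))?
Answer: Rational(-835, 3312) ≈ -0.25211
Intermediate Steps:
t = Rational(-167, 414) (t = Mul(167, Rational(-1, 414)) = Rational(-167, 414) ≈ -0.40338)
Mul(t, Function('B')(-8)) = Mul(Rational(-167, 414), Mul(-5, Pow(-8, -1))) = Mul(Rational(-167, 414), Mul(-5, Rational(-1, 8))) = Mul(Rational(-167, 414), Rational(5, 8)) = Rational(-835, 3312)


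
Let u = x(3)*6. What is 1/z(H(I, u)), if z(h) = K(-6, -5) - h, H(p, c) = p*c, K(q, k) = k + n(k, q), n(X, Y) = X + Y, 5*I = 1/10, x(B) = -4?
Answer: -25/388 ≈ -0.064433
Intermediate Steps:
I = 1/50 (I = (1/5)/10 = (1/5)*(1/10) = 1/50 ≈ 0.020000)
K(q, k) = q + 2*k (K(q, k) = k + (k + q) = q + 2*k)
u = -24 (u = -4*6 = -24)
H(p, c) = c*p
z(h) = -16 - h (z(h) = (-6 + 2*(-5)) - h = (-6 - 10) - h = -16 - h)
1/z(H(I, u)) = 1/(-16 - (-24)/50) = 1/(-16 - 1*(-12/25)) = 1/(-16 + 12/25) = 1/(-388/25) = -25/388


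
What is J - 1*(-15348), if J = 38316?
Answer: 53664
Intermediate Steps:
J - 1*(-15348) = 38316 - 1*(-15348) = 38316 + 15348 = 53664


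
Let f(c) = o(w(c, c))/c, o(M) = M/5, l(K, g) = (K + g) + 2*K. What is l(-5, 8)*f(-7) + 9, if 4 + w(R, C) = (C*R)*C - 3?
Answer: -61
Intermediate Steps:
w(R, C) = -7 + R*C**2 (w(R, C) = -4 + ((C*R)*C - 3) = -4 + (R*C**2 - 3) = -4 + (-3 + R*C**2) = -7 + R*C**2)
l(K, g) = g + 3*K
o(M) = M/5 (o(M) = M*(1/5) = M/5)
f(c) = (-7/5 + c**3/5)/c (f(c) = ((-7 + c*c**2)/5)/c = ((-7 + c**3)/5)/c = (-7/5 + c**3/5)/c)
l(-5, 8)*f(-7) + 9 = (8 + 3*(-5))*((1/5)*(-7 + (-7)**3)/(-7)) + 9 = (8 - 15)*((1/5)*(-1/7)*(-7 - 343)) + 9 = -7*(-1)*(-350)/(5*7) + 9 = -7*10 + 9 = -70 + 9 = -61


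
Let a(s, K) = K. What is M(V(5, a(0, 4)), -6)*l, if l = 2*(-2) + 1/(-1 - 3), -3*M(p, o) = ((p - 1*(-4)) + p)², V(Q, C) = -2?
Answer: 0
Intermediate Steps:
M(p, o) = -(4 + 2*p)²/3 (M(p, o) = -((p - 1*(-4)) + p)²/3 = -((p + 4) + p)²/3 = -((4 + p) + p)²/3 = -(4 + 2*p)²/3)
l = -17/4 (l = -4 + 1/(-4) = -4 - ¼ = -17/4 ≈ -4.2500)
M(V(5, a(0, 4)), -6)*l = -4*(2 - 2)²/3*(-17/4) = -4/3*0²*(-17/4) = -4/3*0*(-17/4) = 0*(-17/4) = 0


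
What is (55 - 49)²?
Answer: 36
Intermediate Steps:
(55 - 49)² = 6² = 36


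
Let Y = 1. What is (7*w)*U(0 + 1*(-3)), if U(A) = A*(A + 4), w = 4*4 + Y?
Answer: -357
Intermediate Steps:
w = 17 (w = 4*4 + 1 = 16 + 1 = 17)
U(A) = A*(4 + A)
(7*w)*U(0 + 1*(-3)) = (7*17)*((0 + 1*(-3))*(4 + (0 + 1*(-3)))) = 119*((0 - 3)*(4 + (0 - 3))) = 119*(-3*(4 - 3)) = 119*(-3*1) = 119*(-3) = -357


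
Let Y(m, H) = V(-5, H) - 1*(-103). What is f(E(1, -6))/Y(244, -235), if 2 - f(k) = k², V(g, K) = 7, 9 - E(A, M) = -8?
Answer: -287/110 ≈ -2.6091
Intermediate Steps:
E(A, M) = 17 (E(A, M) = 9 - 1*(-8) = 9 + 8 = 17)
f(k) = 2 - k²
Y(m, H) = 110 (Y(m, H) = 7 - 1*(-103) = 7 + 103 = 110)
f(E(1, -6))/Y(244, -235) = (2 - 1*17²)/110 = (2 - 1*289)*(1/110) = (2 - 289)*(1/110) = -287*1/110 = -287/110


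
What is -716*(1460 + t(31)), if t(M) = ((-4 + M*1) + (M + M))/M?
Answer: -32469884/31 ≈ -1.0474e+6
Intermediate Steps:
t(M) = (-4 + 3*M)/M (t(M) = ((-4 + M) + 2*M)/M = (-4 + 3*M)/M)
-716*(1460 + t(31)) = -716*(1460 + (3 - 4/31)) = -716*(1460 + 89/31) = -716*45349/31 = -32469884/31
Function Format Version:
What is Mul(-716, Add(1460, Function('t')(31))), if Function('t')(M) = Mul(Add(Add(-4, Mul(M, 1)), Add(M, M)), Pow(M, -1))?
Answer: Rational(-32469884, 31) ≈ -1.0474e+6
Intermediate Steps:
Function('t')(M) = Mul(Pow(M, -1), Add(-4, Mul(3, M))) (Function('t')(M) = Mul(Add(Add(-4, M), Mul(2, M)), Pow(M, -1)) = Mul(Add(-4, Mul(3, M)), Pow(M, -1)) = Mul(Pow(M, -1), Add(-4, Mul(3, M))))
Mul(-716, Add(1460, Function('t')(31))) = Mul(-716, Add(1460, Add(3, Mul(-4, Pow(31, -1))))) = Mul(-716, Add(1460, Add(3, Mul(-4, Rational(1, 31))))) = Mul(-716, Add(1460, Add(3, Rational(-4, 31)))) = Mul(-716, Add(1460, Rational(89, 31))) = Mul(-716, Rational(45349, 31)) = Rational(-32469884, 31)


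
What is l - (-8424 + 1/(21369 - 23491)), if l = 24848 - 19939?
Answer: 28292627/2122 ≈ 13333.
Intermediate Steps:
l = 4909
l - (-8424 + 1/(21369 - 23491)) = 4909 - (-8424 + 1/(21369 - 23491)) = 4909 - (-8424 + 1/(-2122)) = 4909 - (-8424 - 1/2122) = 4909 - 1*(-17875729/2122) = 4909 + 17875729/2122 = 28292627/2122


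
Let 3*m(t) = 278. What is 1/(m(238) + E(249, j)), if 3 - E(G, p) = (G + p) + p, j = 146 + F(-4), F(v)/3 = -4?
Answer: -3/1264 ≈ -0.0023734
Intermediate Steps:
m(t) = 278/3 (m(t) = (1/3)*278 = 278/3)
F(v) = -12 (F(v) = 3*(-4) = -12)
j = 134 (j = 146 - 12 = 134)
E(G, p) = 3 - G - 2*p (E(G, p) = 3 - ((G + p) + p) = 3 - (G + 2*p) = 3 + (-G - 2*p) = 3 - G - 2*p)
1/(m(238) + E(249, j)) = 1/(278/3 + (3 - 1*249 - 2*134)) = 1/(278/3 + (3 - 249 - 268)) = 1/(278/3 - 514) = 1/(-1264/3) = -3/1264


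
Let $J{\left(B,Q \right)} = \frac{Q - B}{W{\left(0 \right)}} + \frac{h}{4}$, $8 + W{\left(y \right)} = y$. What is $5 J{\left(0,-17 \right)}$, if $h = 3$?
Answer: $\frac{115}{8} \approx 14.375$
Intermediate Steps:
$W{\left(y \right)} = -8 + y$
$J{\left(B,Q \right)} = \frac{3}{4} - \frac{Q}{8} + \frac{B}{8}$ ($J{\left(B,Q \right)} = \frac{Q - B}{-8 + 0} + \frac{3}{4} = \frac{Q - B}{-8} + 3 \cdot \frac{1}{4} = \left(Q - B\right) \left(- \frac{1}{8}\right) + \frac{3}{4} = \left(- \frac{Q}{8} + \frac{B}{8}\right) + \frac{3}{4} = \frac{3}{4} - \frac{Q}{8} + \frac{B}{8}$)
$5 J{\left(0,-17 \right)} = 5 \left(\frac{3}{4} - - \frac{17}{8} + \frac{1}{8} \cdot 0\right) = 5 \left(\frac{3}{4} + \frac{17}{8} + 0\right) = 5 \cdot \frac{23}{8} = \frac{115}{8}$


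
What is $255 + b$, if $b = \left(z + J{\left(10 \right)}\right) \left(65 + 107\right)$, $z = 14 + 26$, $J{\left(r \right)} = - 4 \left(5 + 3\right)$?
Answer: $1631$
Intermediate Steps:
$J{\left(r \right)} = -32$ ($J{\left(r \right)} = \left(-4\right) 8 = -32$)
$z = 40$
$b = 1376$ ($b = \left(40 - 32\right) \left(65 + 107\right) = 8 \cdot 172 = 1376$)
$255 + b = 255 + 1376 = 1631$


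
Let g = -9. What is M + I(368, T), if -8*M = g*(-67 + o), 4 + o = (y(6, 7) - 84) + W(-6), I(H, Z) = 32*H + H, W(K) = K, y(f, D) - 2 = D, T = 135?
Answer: 11973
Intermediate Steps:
y(f, D) = 2 + D
I(H, Z) = 33*H
o = -85 (o = -4 + (((2 + 7) - 84) - 6) = -4 + ((9 - 84) - 6) = -4 + (-75 - 6) = -4 - 81 = -85)
M = -171 (M = -(-9)*(-67 - 85)/8 = -(-9)*(-152)/8 = -1/8*1368 = -171)
M + I(368, T) = -171 + 33*368 = -171 + 12144 = 11973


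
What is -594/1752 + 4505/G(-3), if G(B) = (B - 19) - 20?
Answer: -659809/6132 ≈ -107.60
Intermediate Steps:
G(B) = -39 + B (G(B) = (-19 + B) - 20 = -39 + B)
-594/1752 + 4505/G(-3) = -594/1752 + 4505/(-39 - 3) = -594*1/1752 + 4505/(-42) = -99/292 + 4505*(-1/42) = -99/292 - 4505/42 = -659809/6132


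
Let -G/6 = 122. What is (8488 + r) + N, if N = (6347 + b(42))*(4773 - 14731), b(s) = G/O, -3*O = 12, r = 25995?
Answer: -64991257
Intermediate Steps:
G = -732 (G = -6*122 = -732)
O = -4 (O = -⅓*12 = -4)
b(s) = 183 (b(s) = -732/(-4) = -732*(-¼) = 183)
N = -65025740 (N = (6347 + 183)*(4773 - 14731) = 6530*(-9958) = -65025740)
(8488 + r) + N = (8488 + 25995) - 65025740 = 34483 - 65025740 = -64991257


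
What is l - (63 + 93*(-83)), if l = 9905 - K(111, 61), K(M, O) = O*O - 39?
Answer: 13879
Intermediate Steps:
K(M, O) = -39 + O² (K(M, O) = O² - 39 = -39 + O²)
l = 6223 (l = 9905 - (-39 + 61²) = 9905 - (-39 + 3721) = 9905 - 1*3682 = 9905 - 3682 = 6223)
l - (63 + 93*(-83)) = 6223 - (63 + 93*(-83)) = 6223 - (63 - 7719) = 6223 - 1*(-7656) = 6223 + 7656 = 13879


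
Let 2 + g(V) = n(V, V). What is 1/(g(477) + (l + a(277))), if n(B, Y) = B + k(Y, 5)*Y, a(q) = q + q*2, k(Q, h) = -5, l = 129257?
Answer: 1/128178 ≈ 7.8016e-6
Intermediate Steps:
a(q) = 3*q (a(q) = q + 2*q = 3*q)
n(B, Y) = B - 5*Y
g(V) = -2 - 4*V (g(V) = -2 + (V - 5*V) = -2 - 4*V)
1/(g(477) + (l + a(277))) = 1/((-2 - 4*477) + (129257 + 3*277)) = 1/((-2 - 1908) + (129257 + 831)) = 1/(-1910 + 130088) = 1/128178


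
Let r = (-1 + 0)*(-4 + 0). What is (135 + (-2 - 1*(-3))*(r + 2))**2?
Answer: 19881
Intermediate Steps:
r = 4 (r = -1*(-4) = 4)
(135 + (-2 - 1*(-3))*(r + 2))**2 = (135 + (-2 - 1*(-3))*(4 + 2))**2 = (135 + (-2 + 3)*6)**2 = (135 + 1*6)**2 = (135 + 6)**2 = 141**2 = 19881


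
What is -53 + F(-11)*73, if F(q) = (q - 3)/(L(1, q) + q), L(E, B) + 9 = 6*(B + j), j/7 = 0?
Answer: -1768/43 ≈ -41.116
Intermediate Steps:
j = 0 (j = 7*0 = 0)
L(E, B) = -9 + 6*B (L(E, B) = -9 + 6*(B + 0) = -9 + 6*B)
F(q) = (-3 + q)/(-9 + 7*q) (F(q) = (q - 3)/((-9 + 6*q) + q) = (-3 + q)/(-9 + 7*q))
-53 + F(-11)*73 = -53 + ((-3 - 11)/(-9 + 7*(-11)))*73 = -53 + (-14/(-9 - 77))*73 = -53 + (-14/(-86))*73 = -53 - 1/86*(-14)*73 = -53 + (7/43)*73 = -53 + 511/43 = -1768/43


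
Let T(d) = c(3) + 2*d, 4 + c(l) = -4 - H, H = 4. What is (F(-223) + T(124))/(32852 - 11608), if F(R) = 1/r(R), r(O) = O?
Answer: 52627/4737412 ≈ 0.011109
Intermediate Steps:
c(l) = -12 (c(l) = -4 + (-4 - 1*4) = -4 + (-4 - 4) = -4 - 8 = -12)
F(R) = 1/R
T(d) = -12 + 2*d
(F(-223) + T(124))/(32852 - 11608) = (1/(-223) + (-12 + 2*124))/(32852 - 11608) = (-1/223 + (-12 + 248))/21244 = (-1/223 + 236)*(1/21244) = (52627/223)*(1/21244) = 52627/4737412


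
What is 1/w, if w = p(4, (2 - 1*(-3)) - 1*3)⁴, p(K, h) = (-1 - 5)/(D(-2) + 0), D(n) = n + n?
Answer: 16/81 ≈ 0.19753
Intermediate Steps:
D(n) = 2*n
p(K, h) = 3/2 (p(K, h) = (-1 - 5)/(2*(-2) + 0) = -6/(-4 + 0) = -6/(-4) = -6*(-¼) = 3/2)
w = 81/16 (w = (3/2)⁴ = 81/16 ≈ 5.0625)
1/w = 1/(81/16) = 16/81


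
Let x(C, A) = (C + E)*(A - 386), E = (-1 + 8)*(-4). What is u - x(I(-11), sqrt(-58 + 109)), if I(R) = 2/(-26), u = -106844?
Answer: -1529862/13 + 365*sqrt(51)/13 ≈ -1.1748e+5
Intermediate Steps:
E = -28 (E = 7*(-4) = -28)
I(R) = -1/13 (I(R) = 2*(-1/26) = -1/13)
x(C, A) = (-386 + A)*(-28 + C) (x(C, A) = (C - 28)*(A - 386) = (-28 + C)*(-386 + A) = (-386 + A)*(-28 + C))
u - x(I(-11), sqrt(-58 + 109)) = -106844 - (10808 - 386*(-1/13) - 28*sqrt(-58 + 109) + sqrt(-58 + 109)*(-1/13)) = -106844 - (10808 + 386/13 - 28*sqrt(51) + sqrt(51)*(-1/13)) = -106844 - (10808 + 386/13 - 28*sqrt(51) - sqrt(51)/13) = -106844 - (140890/13 - 365*sqrt(51)/13) = -106844 + (-140890/13 + 365*sqrt(51)/13) = -1529862/13 + 365*sqrt(51)/13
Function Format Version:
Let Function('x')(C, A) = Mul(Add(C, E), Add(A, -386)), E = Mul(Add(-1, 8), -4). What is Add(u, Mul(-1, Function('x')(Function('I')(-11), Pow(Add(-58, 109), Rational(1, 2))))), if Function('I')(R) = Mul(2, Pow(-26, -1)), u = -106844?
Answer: Add(Rational(-1529862, 13), Mul(Rational(365, 13), Pow(51, Rational(1, 2)))) ≈ -1.1748e+5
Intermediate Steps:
E = -28 (E = Mul(7, -4) = -28)
Function('I')(R) = Rational(-1, 13) (Function('I')(R) = Mul(2, Rational(-1, 26)) = Rational(-1, 13))
Function('x')(C, A) = Mul(Add(-386, A), Add(-28, C)) (Function('x')(C, A) = Mul(Add(C, -28), Add(A, -386)) = Mul(Add(-28, C), Add(-386, A)) = Mul(Add(-386, A), Add(-28, C)))
Add(u, Mul(-1, Function('x')(Function('I')(-11), Pow(Add(-58, 109), Rational(1, 2))))) = Add(-106844, Mul(-1, Add(10808, Mul(-386, Rational(-1, 13)), Mul(-28, Pow(Add(-58, 109), Rational(1, 2))), Mul(Pow(Add(-58, 109), Rational(1, 2)), Rational(-1, 13))))) = Add(-106844, Mul(-1, Add(10808, Rational(386, 13), Mul(-28, Pow(51, Rational(1, 2))), Mul(Pow(51, Rational(1, 2)), Rational(-1, 13))))) = Add(-106844, Mul(-1, Add(10808, Rational(386, 13), Mul(-28, Pow(51, Rational(1, 2))), Mul(Rational(-1, 13), Pow(51, Rational(1, 2)))))) = Add(-106844, Mul(-1, Add(Rational(140890, 13), Mul(Rational(-365, 13), Pow(51, Rational(1, 2)))))) = Add(-106844, Add(Rational(-140890, 13), Mul(Rational(365, 13), Pow(51, Rational(1, 2))))) = Add(Rational(-1529862, 13), Mul(Rational(365, 13), Pow(51, Rational(1, 2))))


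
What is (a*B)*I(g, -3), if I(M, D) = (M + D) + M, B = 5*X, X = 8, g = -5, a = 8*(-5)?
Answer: 20800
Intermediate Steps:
a = -40
B = 40 (B = 5*8 = 40)
I(M, D) = D + 2*M (I(M, D) = (D + M) + M = D + 2*M)
(a*B)*I(g, -3) = (-40*40)*(-3 + 2*(-5)) = -1600*(-3 - 10) = -1600*(-13) = 20800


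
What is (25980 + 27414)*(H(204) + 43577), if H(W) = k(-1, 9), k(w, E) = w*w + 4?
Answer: 2327017308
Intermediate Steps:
k(w, E) = 4 + w² (k(w, E) = w² + 4 = 4 + w²)
H(W) = 5 (H(W) = 4 + (-1)² = 4 + 1 = 5)
(25980 + 27414)*(H(204) + 43577) = (25980 + 27414)*(5 + 43577) = 53394*43582 = 2327017308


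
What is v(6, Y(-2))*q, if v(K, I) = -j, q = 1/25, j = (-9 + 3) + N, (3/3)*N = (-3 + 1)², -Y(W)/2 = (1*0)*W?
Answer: 2/25 ≈ 0.080000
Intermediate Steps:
Y(W) = 0 (Y(W) = -2*1*0*W = -0*W = -2*0 = 0)
N = 4 (N = (-3 + 1)² = (-2)² = 4)
j = -2 (j = (-9 + 3) + 4 = -6 + 4 = -2)
q = 1/25 ≈ 0.040000
v(K, I) = 2 (v(K, I) = -1*(-2) = 2)
v(6, Y(-2))*q = 2*(1/25) = 2/25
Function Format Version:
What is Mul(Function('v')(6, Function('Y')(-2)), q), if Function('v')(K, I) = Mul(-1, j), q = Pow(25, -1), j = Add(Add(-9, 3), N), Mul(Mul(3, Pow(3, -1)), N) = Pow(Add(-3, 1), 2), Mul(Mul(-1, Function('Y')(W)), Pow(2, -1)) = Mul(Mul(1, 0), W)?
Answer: Rational(2, 25) ≈ 0.080000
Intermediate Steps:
Function('Y')(W) = 0 (Function('Y')(W) = Mul(-2, Mul(Mul(1, 0), W)) = Mul(-2, Mul(0, W)) = Mul(-2, 0) = 0)
N = 4 (N = Pow(Add(-3, 1), 2) = Pow(-2, 2) = 4)
j = -2 (j = Add(Add(-9, 3), 4) = Add(-6, 4) = -2)
q = Rational(1, 25) ≈ 0.040000
Function('v')(K, I) = 2 (Function('v')(K, I) = Mul(-1, -2) = 2)
Mul(Function('v')(6, Function('Y')(-2)), q) = Mul(2, Rational(1, 25)) = Rational(2, 25)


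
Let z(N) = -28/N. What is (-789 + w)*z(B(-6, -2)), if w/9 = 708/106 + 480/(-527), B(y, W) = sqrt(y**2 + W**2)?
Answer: 144112479*sqrt(10)/139655 ≈ 3263.2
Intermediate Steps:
B(y, W) = sqrt(W**2 + y**2)
w = 1450062/27931 (w = 9*(708/106 + 480/(-527)) = 9*(708*(1/106) + 480*(-1/527)) = 9*(354/53 - 480/527) = 9*(161118/27931) = 1450062/27931 ≈ 51.916)
(-789 + w)*z(B(-6, -2)) = (-789 + 1450062/27931)*(-28/sqrt((-2)**2 + (-6)**2)) = -(-576449916)/(27931*(sqrt(4 + 36))) = -(-576449916)/(27931*(sqrt(40))) = -(-576449916)/(27931*(2*sqrt(10))) = -(-576449916)*sqrt(10)/20/27931 = -(-144112479)*sqrt(10)/139655 = 144112479*sqrt(10)/139655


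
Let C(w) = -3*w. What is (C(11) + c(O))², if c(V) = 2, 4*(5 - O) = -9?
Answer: 961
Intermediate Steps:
O = 29/4 (O = 5 - ¼*(-9) = 5 + 9/4 = 29/4 ≈ 7.2500)
(C(11) + c(O))² = (-3*11 + 2)² = (-33 + 2)² = (-31)² = 961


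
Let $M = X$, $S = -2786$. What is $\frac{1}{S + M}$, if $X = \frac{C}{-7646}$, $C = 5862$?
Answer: $- \frac{3823}{10653809} \approx -0.00035884$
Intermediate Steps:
$X = - \frac{2931}{3823}$ ($X = \frac{5862}{-7646} = 5862 \left(- \frac{1}{7646}\right) = - \frac{2931}{3823} \approx -0.76667$)
$M = - \frac{2931}{3823} \approx -0.76667$
$\frac{1}{S + M} = \frac{1}{-2786 - \frac{2931}{3823}} = \frac{1}{- \frac{10653809}{3823}} = - \frac{3823}{10653809}$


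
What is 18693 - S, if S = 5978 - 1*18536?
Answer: 31251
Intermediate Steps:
S = -12558 (S = 5978 - 18536 = -12558)
18693 - S = 18693 - 1*(-12558) = 18693 + 12558 = 31251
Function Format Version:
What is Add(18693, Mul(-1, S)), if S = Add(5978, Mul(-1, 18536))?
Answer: 31251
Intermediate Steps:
S = -12558 (S = Add(5978, -18536) = -12558)
Add(18693, Mul(-1, S)) = Add(18693, Mul(-1, -12558)) = Add(18693, 12558) = 31251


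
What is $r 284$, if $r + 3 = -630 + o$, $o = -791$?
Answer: $-404416$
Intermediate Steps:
$r = -1424$ ($r = -3 - 1421 = -1424$)
$r 284 = \left(-1424\right) 284 = -404416$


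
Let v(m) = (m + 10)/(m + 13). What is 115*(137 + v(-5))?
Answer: 126615/8 ≈ 15827.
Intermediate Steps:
v(m) = (10 + m)/(13 + m)
115*(137 + v(-5)) = 115*(137 + (10 - 5)/(13 - 5)) = 115*(137 + 5/8) = 115*(1101/8) = 126615/8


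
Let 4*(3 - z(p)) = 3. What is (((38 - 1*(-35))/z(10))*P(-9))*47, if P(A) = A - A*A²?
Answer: 1097920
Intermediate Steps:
z(p) = 9/4 (z(p) = 3 - ¼*3 = 3 - ¾ = 9/4)
P(A) = A - A³
(((38 - 1*(-35))/z(10))*P(-9))*47 = (((38 - 1*(-35))/(9/4))*(-9 - 1*(-9)³))*47 = (((38 + 35)*(4/9))*(-9 - 1*(-729)))*47 = ((73*(4/9))*(-9 + 729))*47 = ((292/9)*720)*47 = 23360*47 = 1097920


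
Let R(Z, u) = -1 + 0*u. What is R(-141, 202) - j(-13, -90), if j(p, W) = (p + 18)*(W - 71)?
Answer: 804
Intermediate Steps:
j(p, W) = (-71 + W)*(18 + p) (j(p, W) = (18 + p)*(-71 + W) = (-71 + W)*(18 + p))
R(Z, u) = -1 (R(Z, u) = -1 + 0 = -1)
R(-141, 202) - j(-13, -90) = -1 - (-1278 - 71*(-13) + 18*(-90) - 90*(-13)) = -1 - (-1278 + 923 - 1620 + 1170) = -1 - 1*(-805) = -1 + 805 = 804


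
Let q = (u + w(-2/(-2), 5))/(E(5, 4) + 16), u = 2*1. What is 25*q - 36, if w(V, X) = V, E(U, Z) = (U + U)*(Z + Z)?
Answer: -1127/32 ≈ -35.219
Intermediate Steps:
E(U, Z) = 4*U*Z (E(U, Z) = (2*U)*(2*Z) = 4*U*Z)
u = 2
q = 1/32 (q = (2 - 2/(-2))/(4*5*4 + 16) = (2 - 2*(-½))/(80 + 16) = (2 + 1)/96 = 3*(1/96) = 1/32 ≈ 0.031250)
25*q - 36 = 25*(1/32) - 36 = 25/32 - 36 = -1127/32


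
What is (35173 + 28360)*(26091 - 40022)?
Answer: -885078223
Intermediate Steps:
(35173 + 28360)*(26091 - 40022) = 63533*(-13931) = -885078223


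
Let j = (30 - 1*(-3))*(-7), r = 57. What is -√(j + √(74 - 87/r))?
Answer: -I*√(83391 - 171*√323)/19 ≈ -14.916*I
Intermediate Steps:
j = -231 (j = (30 + 3)*(-7) = 33*(-7) = -231)
-√(j + √(74 - 87/r)) = -√(-231 + √(74 - 87/57)) = -√(-231 + √(74 - 87*1/57)) = -√(-231 + √(74 - 29/19)) = -√(-231 + √(1377/19)) = -√(-231 + 9*√323/19)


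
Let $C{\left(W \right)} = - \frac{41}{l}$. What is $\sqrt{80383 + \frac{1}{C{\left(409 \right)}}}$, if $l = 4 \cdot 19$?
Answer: $\frac{\sqrt{135120707}}{41} \approx 283.52$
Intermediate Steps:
$l = 76$
$C{\left(W \right)} = - \frac{41}{76}$
$\sqrt{80383 + \frac{1}{C{\left(409 \right)}}} = \sqrt{80383 + \frac{1}{- \frac{41}{76}}} = \sqrt{80383 - \frac{76}{41}} = \sqrt{\frac{3295627}{41}} = \frac{\sqrt{135120707}}{41}$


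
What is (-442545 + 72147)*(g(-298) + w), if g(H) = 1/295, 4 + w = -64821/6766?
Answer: 295221466323/58705 ≈ 5.0289e+6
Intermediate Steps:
w = -5405/398 (w = -4 - 64821/6766 = -4 - 64821*1/6766 = -4 - 3813/398 = -5405/398 ≈ -13.580)
g(H) = 1/295
(-442545 + 72147)*(g(-298) + w) = (-442545 + 72147)*(1/295 - 5405/398) = -370398*(-1594077/117410) = 295221466323/58705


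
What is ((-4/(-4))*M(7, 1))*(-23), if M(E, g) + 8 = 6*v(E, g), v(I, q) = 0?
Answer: 184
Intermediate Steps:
M(E, g) = -8 (M(E, g) = -8 + 6*0 = -8 + 0 = -8)
((-4/(-4))*M(7, 1))*(-23) = (-4/(-4)*(-8))*(-23) = (-4*(-1/4)*(-8))*(-23) = (1*(-8))*(-23) = -8*(-23) = 184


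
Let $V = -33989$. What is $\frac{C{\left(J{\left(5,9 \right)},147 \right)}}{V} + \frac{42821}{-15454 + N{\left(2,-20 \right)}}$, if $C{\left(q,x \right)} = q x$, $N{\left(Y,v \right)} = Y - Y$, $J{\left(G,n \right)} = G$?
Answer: $- \frac{1466801659}{525266006} \approx -2.7925$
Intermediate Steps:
$N{\left(Y,v \right)} = 0$
$\frac{C{\left(J{\left(5,9 \right)},147 \right)}}{V} + \frac{42821}{-15454 + N{\left(2,-20 \right)}} = \frac{5 \cdot 147}{-33989} + \frac{42821}{-15454 + 0} = 735 \left(- \frac{1}{33989}\right) + \frac{42821}{-15454} = - \frac{735}{33989} + 42821 \left(- \frac{1}{15454}\right) = - \frac{735}{33989} - \frac{42821}{15454} = - \frac{1466801659}{525266006}$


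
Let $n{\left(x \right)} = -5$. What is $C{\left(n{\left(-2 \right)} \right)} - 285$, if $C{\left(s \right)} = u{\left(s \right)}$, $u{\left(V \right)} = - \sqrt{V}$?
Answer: $-285 - i \sqrt{5} \approx -285.0 - 2.2361 i$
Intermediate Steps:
$C{\left(s \right)} = - \sqrt{s}$
$C{\left(n{\left(-2 \right)} \right)} - 285 = - \sqrt{-5} - 285 = - i \sqrt{5} - 285 = -285 - i \sqrt{5}$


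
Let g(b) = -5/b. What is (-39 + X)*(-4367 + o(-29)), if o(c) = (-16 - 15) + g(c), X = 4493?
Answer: -568049798/29 ≈ -1.9588e+7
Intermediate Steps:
o(c) = -31 - 5/c (o(c) = (-16 - 15) - 5/c = -31 - 5/c)
(-39 + X)*(-4367 + o(-29)) = (-39 + 4493)*(-4367 + (-31 - 5/(-29))) = 4454*(-4367 + (-31 - 5*(-1/29))) = 4454*(-4367 + (-31 + 5/29)) = 4454*(-4367 - 894/29) = 4454*(-127537/29) = -568049798/29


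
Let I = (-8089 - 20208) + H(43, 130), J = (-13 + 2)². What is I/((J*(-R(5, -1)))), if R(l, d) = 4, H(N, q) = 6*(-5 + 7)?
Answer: 28285/484 ≈ 58.440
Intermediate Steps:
J = 121 (J = (-11)² = 121)
H(N, q) = 12 (H(N, q) = 6*2 = 12)
I = -28285 (I = (-8089 - 20208) + 12 = -28297 + 12 = -28285)
I/((J*(-R(5, -1)))) = -28285/(121*(-1*4)) = -28285/(121*(-4)) = -28285/(-484) = -28285*(-1/484) = 28285/484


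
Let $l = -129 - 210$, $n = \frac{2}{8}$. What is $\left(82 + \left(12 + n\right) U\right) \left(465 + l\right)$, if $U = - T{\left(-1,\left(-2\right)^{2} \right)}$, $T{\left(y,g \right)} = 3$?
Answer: $\frac{11403}{2} \approx 5701.5$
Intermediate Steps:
$n = \frac{1}{4}$ ($n = 2 \cdot \frac{1}{8} = \frac{1}{4} \approx 0.25$)
$l = -339$ ($l = -129 - 210 = -339$)
$U = -3$ ($U = \left(-1\right) 3 = -3$)
$\left(82 + \left(12 + n\right) U\right) \left(465 + l\right) = \left(82 + \left(12 + \frac{1}{4}\right) \left(-3\right)\right) \left(465 - 339\right) = \left(82 + \frac{49}{4} \left(-3\right)\right) 126 = \left(82 - \frac{147}{4}\right) 126 = \frac{181}{4} \cdot 126 = \frac{11403}{2}$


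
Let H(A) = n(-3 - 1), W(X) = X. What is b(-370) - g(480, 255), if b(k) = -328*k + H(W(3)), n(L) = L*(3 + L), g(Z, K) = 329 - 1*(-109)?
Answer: 120926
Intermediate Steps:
g(Z, K) = 438 (g(Z, K) = 329 + 109 = 438)
H(A) = 4 (H(A) = (-3 - 1)*(3 + (-3 - 1)) = -4*(3 - 4) = -4*(-1) = 4)
b(k) = 4 - 328*k (b(k) = -328*k + 4 = 4 - 328*k)
b(-370) - g(480, 255) = (4 - 328*(-370)) - 1*438 = (4 + 121360) - 438 = 121364 - 438 = 120926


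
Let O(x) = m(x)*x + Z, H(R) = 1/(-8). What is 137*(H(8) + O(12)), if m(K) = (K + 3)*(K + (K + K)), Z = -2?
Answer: 7099751/8 ≈ 8.8747e+5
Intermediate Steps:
H(R) = -1/8
m(K) = 3*K*(3 + K) (m(K) = (3 + K)*(K + 2*K) = (3 + K)*(3*K) = 3*K*(3 + K))
O(x) = -2 + 3*x**2*(3 + x) (O(x) = (3*x*(3 + x))*x - 2 = 3*x**2*(3 + x) - 2 = -2 + 3*x**2*(3 + x))
137*(H(8) + O(12)) = 137*(-1/8 + (-2 + 3*12**2*(3 + 12))) = 137*(-1/8 + (-2 + 3*144*15)) = 137*(-1/8 + (-2 + 6480)) = 137*(-1/8 + 6478) = 137*(51823/8) = 7099751/8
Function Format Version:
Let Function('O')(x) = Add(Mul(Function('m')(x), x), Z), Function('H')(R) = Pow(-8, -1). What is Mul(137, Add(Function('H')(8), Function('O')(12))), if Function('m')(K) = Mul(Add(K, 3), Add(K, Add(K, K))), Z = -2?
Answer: Rational(7099751, 8) ≈ 8.8747e+5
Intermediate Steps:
Function('H')(R) = Rational(-1, 8)
Function('m')(K) = Mul(3, K, Add(3, K)) (Function('m')(K) = Mul(Add(3, K), Add(K, Mul(2, K))) = Mul(Add(3, K), Mul(3, K)) = Mul(3, K, Add(3, K)))
Function('O')(x) = Add(-2, Mul(3, Pow(x, 2), Add(3, x))) (Function('O')(x) = Add(Mul(Mul(3, x, Add(3, x)), x), -2) = Add(Mul(3, Pow(x, 2), Add(3, x)), -2) = Add(-2, Mul(3, Pow(x, 2), Add(3, x))))
Mul(137, Add(Function('H')(8), Function('O')(12))) = Mul(137, Add(Rational(-1, 8), Add(-2, Mul(3, Pow(12, 2), Add(3, 12))))) = Mul(137, Add(Rational(-1, 8), Add(-2, Mul(3, 144, 15)))) = Mul(137, Add(Rational(-1, 8), Add(-2, 6480))) = Mul(137, Add(Rational(-1, 8), 6478)) = Mul(137, Rational(51823, 8)) = Rational(7099751, 8)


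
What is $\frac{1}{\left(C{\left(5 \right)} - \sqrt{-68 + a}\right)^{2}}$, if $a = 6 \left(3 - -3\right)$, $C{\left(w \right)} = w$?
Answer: $\frac{i}{- 7 i + 40 \sqrt{2}} \approx -0.0021545 + 0.017411 i$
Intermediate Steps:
$a = 36$ ($a = 6 \left(3 + 3\right) = 6 \cdot 6 = 36$)
$\frac{1}{\left(C{\left(5 \right)} - \sqrt{-68 + a}\right)^{2}} = \frac{1}{\left(5 - \sqrt{-68 + 36}\right)^{2}} = \frac{1}{\left(5 - \sqrt{-32}\right)^{2}} = \frac{1}{\left(5 - 4 i \sqrt{2}\right)^{2}}$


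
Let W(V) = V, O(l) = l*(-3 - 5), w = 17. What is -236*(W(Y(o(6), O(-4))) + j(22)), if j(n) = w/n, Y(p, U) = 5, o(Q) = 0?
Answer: -14986/11 ≈ -1362.4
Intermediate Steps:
O(l) = -8*l (O(l) = l*(-8) = -8*l)
j(n) = 17/n
-236*(W(Y(o(6), O(-4))) + j(22)) = -236*(5 + 17/22) = -236*127/22 = -14986/11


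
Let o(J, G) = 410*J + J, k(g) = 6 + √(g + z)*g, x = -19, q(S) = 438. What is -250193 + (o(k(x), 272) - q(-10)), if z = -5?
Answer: -248165 - 15618*I*√6 ≈ -2.4817e+5 - 38256.0*I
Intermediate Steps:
k(g) = 6 + g*√(-5 + g) (k(g) = 6 + √(g - 5)*g = 6 + √(-5 + g)*g = 6 + g*√(-5 + g))
o(J, G) = 411*J
-250193 + (o(k(x), 272) - q(-10)) = -250193 + (411*(6 - 19*√(-5 - 19)) - 1*438) = -250193 + (411*(6 - 38*I*√6) - 438) = -250193 + ((2466 - 15618*I*√6) - 438) = -250193 + (2028 - 15618*I*√6) = -248165 - 15618*I*√6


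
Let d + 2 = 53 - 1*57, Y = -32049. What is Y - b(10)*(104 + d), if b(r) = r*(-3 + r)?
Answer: -38909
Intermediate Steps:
d = -6 (d = -2 + (53 - 1*57) = -2 + (53 - 57) = -2 - 4 = -6)
Y - b(10)*(104 + d) = -32049 - 10*(-3 + 10)*(104 - 6) = -32049 - 10*7*98 = -32049 - 70*98 = -32049 - 1*6860 = -32049 - 6860 = -38909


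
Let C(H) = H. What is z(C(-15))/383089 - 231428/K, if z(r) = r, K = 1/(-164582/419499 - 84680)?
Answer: 3149411256619843920499/160705452411 ≈ 1.9597e+10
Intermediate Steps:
K = -419499/35523339902 (K = 1/(-164582*1/419499 - 84680) = 1/(-164582/419499 - 84680) = 1/(-35523339902/419499) = -419499/35523339902 ≈ -1.1809e-5)
z(C(-15))/383089 - 231428/K = -15/383089 - 231428/(-419499/35523339902) = -15*1/383089 - 231428*(-35523339902/419499) = -15/383089 + 8221095506840056/419499 = 3149411256619843920499/160705452411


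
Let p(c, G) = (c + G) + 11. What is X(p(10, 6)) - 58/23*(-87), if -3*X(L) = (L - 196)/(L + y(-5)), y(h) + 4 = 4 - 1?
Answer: 30575/138 ≈ 221.56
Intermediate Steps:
y(h) = -1 (y(h) = -4 + (4 - 1) = -4 + 3 = -1)
p(c, G) = 11 + G + c (p(c, G) = (G + c) + 11 = 11 + G + c)
X(L) = -(-196 + L)/(3*(-1 + L)) (X(L) = -(L - 196)/(3*(L - 1)) = -(-196 + L)/(3*(-1 + L)))
X(p(10, 6)) - 58/23*(-87) = (196 - (11 + 6 + 10))/(3*(-1 + (11 + 6 + 10))) - 58/23*(-87) = (196 - 1*27)/(3*(-1 + 27)) - 58*1/23*(-87) = (⅓)*(196 - 27)/26 - 58/23*(-87) = (⅓)*(1/26)*169 + 5046/23 = 13/6 + 5046/23 = 30575/138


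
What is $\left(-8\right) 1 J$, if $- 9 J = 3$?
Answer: $\frac{8}{3} \approx 2.6667$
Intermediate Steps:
$J = - \frac{1}{3}$ ($J = \left(- \frac{1}{9}\right) 3 = - \frac{1}{3} \approx -0.33333$)
$\left(-8\right) 1 J = \left(-8\right) 1 \left(- \frac{1}{3}\right) = \left(-8\right) \left(- \frac{1}{3}\right) = \frac{8}{3}$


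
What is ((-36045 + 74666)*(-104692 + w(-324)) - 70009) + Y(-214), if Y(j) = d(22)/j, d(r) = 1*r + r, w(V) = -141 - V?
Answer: -431885394508/107 ≈ -4.0363e+9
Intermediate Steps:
d(r) = 2*r (d(r) = r + r = 2*r)
Y(j) = 44/j (Y(j) = (2*22)/j = 44/j)
((-36045 + 74666)*(-104692 + w(-324)) - 70009) + Y(-214) = ((-36045 + 74666)*(-104692 + (-141 - 1*(-324))) - 70009) + 44/(-214) = (38621*(-104692 + (-141 + 324)) - 70009) + 44*(-1/214) = (38621*(-104692 + 183) - 70009) - 22/107 = (38621*(-104509) - 70009) - 22/107 = (-4036242089 - 70009) - 22/107 = -4036312098 - 22/107 = -431885394508/107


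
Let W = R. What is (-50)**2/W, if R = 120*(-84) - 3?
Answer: -2500/10083 ≈ -0.24794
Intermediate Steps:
R = -10083 (R = -10080 - 3 = -10083)
W = -10083
(-50)**2/W = (-50)**2/(-10083) = 2500*(-1/10083) = -2500/10083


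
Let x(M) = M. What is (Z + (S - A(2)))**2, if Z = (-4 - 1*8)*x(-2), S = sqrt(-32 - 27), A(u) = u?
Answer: (22 + I*sqrt(59))**2 ≈ 425.0 + 337.97*I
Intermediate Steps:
S = I*sqrt(59) (S = sqrt(-59) = I*sqrt(59) ≈ 7.6811*I)
Z = 24 (Z = (-4 - 1*8)*(-2) = (-4 - 8)*(-2) = -12*(-2) = 24)
(Z + (S - A(2)))**2 = (24 + (I*sqrt(59) - 1*2))**2 = (24 + (I*sqrt(59) - 2))**2 = (24 + (-2 + I*sqrt(59)))**2 = (22 + I*sqrt(59))**2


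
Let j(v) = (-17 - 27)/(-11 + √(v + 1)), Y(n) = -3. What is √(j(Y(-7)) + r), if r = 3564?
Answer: √(3564 + 44/(11 - I*√2)) ≈ 59.732 + 0.0042*I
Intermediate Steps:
j(v) = -44/(-11 + √(1 + v))
√(j(Y(-7)) + r) = √(-44/(-11 + √(1 - 3)) + 3564) = √(-44/(-11 + √(-2)) + 3564) = √(-44/(-11 + I*√2) + 3564) = √(3564 - 44/(-11 + I*√2))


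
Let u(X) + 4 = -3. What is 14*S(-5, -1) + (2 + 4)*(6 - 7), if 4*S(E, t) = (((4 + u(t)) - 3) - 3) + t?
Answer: -41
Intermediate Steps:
u(X) = -7 (u(X) = -4 - 3 = -7)
S(E, t) = -9/4 + t/4 (S(E, t) = ((((4 - 7) - 3) - 3) + t)/4 = (((-3 - 3) - 3) + t)/4 = ((-6 - 3) + t)/4 = (-9 + t)/4 = -9/4 + t/4)
14*S(-5, -1) + (2 + 4)*(6 - 7) = 14*(-9/4 + (¼)*(-1)) + (2 + 4)*(6 - 7) = 14*(-9/4 - ¼) + 6*(-1) = 14*(-5/2) - 6 = -35 - 6 = -41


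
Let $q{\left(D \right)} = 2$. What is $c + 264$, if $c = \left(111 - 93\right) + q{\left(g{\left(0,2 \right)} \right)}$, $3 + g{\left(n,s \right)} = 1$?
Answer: $284$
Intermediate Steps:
$g{\left(n,s \right)} = -2$ ($g{\left(n,s \right)} = -3 + 1 = -2$)
$c = 20$ ($c = \left(111 - 93\right) + 2 = 18 + 2 = 20$)
$c + 264 = 20 + 264 = 284$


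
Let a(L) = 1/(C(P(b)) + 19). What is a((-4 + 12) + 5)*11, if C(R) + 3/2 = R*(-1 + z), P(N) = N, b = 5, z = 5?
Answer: 22/75 ≈ 0.29333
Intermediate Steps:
C(R) = -3/2 + 4*R (C(R) = -3/2 + R*(-1 + 5) = -3/2 + R*4 = -3/2 + 4*R)
a(L) = 2/75 (a(L) = 1/((-3/2 + 4*5) + 19) = 1/((-3/2 + 20) + 19) = 1/(37/2 + 19) = 1/(75/2) = 2/75)
a((-4 + 12) + 5)*11 = (2/75)*11 = 22/75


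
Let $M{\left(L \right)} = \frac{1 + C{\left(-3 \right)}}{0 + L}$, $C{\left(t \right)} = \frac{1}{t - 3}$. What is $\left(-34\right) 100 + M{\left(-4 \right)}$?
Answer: $- \frac{81605}{24} \approx -3400.2$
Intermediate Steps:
$C{\left(t \right)} = \frac{1}{-3 + t}$
$M{\left(L \right)} = \frac{5}{6 L}$ ($M{\left(L \right)} = \frac{1 + \frac{1}{-3 - 3}}{0 + L} = \frac{1 + \frac{1}{-6}}{L} = \frac{1 - \frac{1}{6}}{L} = \frac{5}{6 L}$)
$\left(-34\right) 100 + M{\left(-4 \right)} = \left(-34\right) 100 + \frac{5}{6 \left(-4\right)} = -3400 + \frac{5}{6} \left(- \frac{1}{4}\right) = -3400 - \frac{5}{24} = - \frac{81605}{24}$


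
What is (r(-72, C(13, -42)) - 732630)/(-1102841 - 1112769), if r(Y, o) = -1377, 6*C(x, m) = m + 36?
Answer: 734007/2215610 ≈ 0.33129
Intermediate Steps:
C(x, m) = 6 + m/6 (C(x, m) = (m + 36)/6 = (36 + m)/6 = 6 + m/6)
(r(-72, C(13, -42)) - 732630)/(-1102841 - 1112769) = (-1377 - 732630)/(-1102841 - 1112769) = -734007/(-2215610) = -734007*(-1/2215610) = 734007/2215610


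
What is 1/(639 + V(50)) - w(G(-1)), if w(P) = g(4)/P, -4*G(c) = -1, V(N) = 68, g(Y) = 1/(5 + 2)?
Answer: -403/707 ≈ -0.57001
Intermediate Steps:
g(Y) = 1/7
G(c) = 1/4 (G(c) = -1/4*(-1) = 1/4)
w(P) = 1/(7*P)
1/(639 + V(50)) - w(G(-1)) = 1/(639 + 68) - 1/(7*1/4) = 1/707 - 4/7 = -403/707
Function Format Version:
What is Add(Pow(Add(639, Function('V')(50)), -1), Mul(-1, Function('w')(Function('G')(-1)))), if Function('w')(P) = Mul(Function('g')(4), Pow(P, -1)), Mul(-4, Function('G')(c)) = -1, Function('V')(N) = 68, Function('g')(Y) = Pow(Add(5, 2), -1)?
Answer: Rational(-403, 707) ≈ -0.57001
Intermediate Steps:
Function('g')(Y) = Rational(1, 7) (Function('g')(Y) = Pow(7, -1) = Rational(1, 7))
Function('G')(c) = Rational(1, 4) (Function('G')(c) = Mul(Rational(-1, 4), -1) = Rational(1, 4))
Function('w')(P) = Mul(Rational(1, 7), Pow(P, -1))
Add(Pow(Add(639, Function('V')(50)), -1), Mul(-1, Function('w')(Function('G')(-1)))) = Add(Pow(Add(639, 68), -1), Mul(-1, Mul(Rational(1, 7), Pow(Rational(1, 4), -1)))) = Add(Pow(707, -1), Mul(-1, Mul(Rational(1, 7), 4))) = Add(Rational(1, 707), Mul(-1, Rational(4, 7))) = Add(Rational(1, 707), Rational(-4, 7)) = Rational(-403, 707)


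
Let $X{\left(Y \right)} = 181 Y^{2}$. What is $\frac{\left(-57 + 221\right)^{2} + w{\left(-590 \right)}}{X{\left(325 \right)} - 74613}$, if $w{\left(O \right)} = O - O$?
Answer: $\frac{3362}{2380439} \approx 0.0014123$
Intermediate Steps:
$w{\left(O \right)} = 0$
$\frac{\left(-57 + 221\right)^{2} + w{\left(-590 \right)}}{X{\left(325 \right)} - 74613} = \frac{\left(-57 + 221\right)^{2} + 0}{181 \cdot 325^{2} - 74613} = \frac{164^{2} + 0}{181 \cdot 105625 - 74613} = \frac{26896 + 0}{19118125 - 74613} = \frac{26896}{19043512} = 26896 \cdot \frac{1}{19043512} = \frac{3362}{2380439}$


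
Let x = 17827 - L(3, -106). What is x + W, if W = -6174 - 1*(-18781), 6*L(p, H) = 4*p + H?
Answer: 91349/3 ≈ 30450.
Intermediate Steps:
L(p, H) = H/6 + 2*p/3 (L(p, H) = (4*p + H)/6 = (H + 4*p)/6 = H/6 + 2*p/3)
W = 12607 (W = -6174 + 18781 = 12607)
x = 53528/3 (x = 17827 - ((1/6)*(-106) + (2/3)*3) = 17827 - (-53/3 + 2) = 17827 - 1*(-47/3) = 17827 + 47/3 = 53528/3 ≈ 17843.)
x + W = 53528/3 + 12607 = 91349/3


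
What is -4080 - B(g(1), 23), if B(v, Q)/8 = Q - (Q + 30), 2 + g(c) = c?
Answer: -3840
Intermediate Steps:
g(c) = -2 + c
B(v, Q) = -240 (B(v, Q) = 8*(Q - (Q + 30)) = 8*(Q - (30 + Q)) = 8*(Q + (-30 - Q)) = 8*(-30) = -240)
-4080 - B(g(1), 23) = -4080 - 1*(-240) = -4080 + 240 = -3840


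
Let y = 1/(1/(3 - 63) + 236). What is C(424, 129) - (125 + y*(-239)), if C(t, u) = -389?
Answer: -7263386/14159 ≈ -512.99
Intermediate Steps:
y = 60/14159 (y = 1/(1/(-60) + 236) = 1/(-1/60 + 236) = 1/(14159/60) = 60/14159 ≈ 0.0042376)
C(424, 129) - (125 + y*(-239)) = -389 - (125 + (60/14159)*(-239)) = -389 - (125 - 14340/14159) = -389 - 1*1755535/14159 = -389 - 1755535/14159 = -7263386/14159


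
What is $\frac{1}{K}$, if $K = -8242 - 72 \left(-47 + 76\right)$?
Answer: $- \frac{1}{10330} \approx -9.6805 \cdot 10^{-5}$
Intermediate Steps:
$K = -10330$ ($K = -8242 - 72 \cdot 29 = -8242 - 2088 = -10330$)
$\frac{1}{K} = \frac{1}{-10330} = - \frac{1}{10330}$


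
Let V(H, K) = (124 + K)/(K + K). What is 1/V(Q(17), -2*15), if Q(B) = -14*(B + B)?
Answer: -30/47 ≈ -0.63830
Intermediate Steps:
Q(B) = -28*B
V(H, K) = (124 + K)/(2*K) (V(H, K) = (124 + K)/((2*K)) = (124 + K)*(1/(2*K)) = (124 + K)/(2*K))
1/V(Q(17), -2*15) = 1/((124 - 2*15)/(2*((-2*15)))) = 1/((1/2)*(124 - 30)/(-30)) = 1/((1/2)*(-1/30)*94) = 1/(-47/30) = -30/47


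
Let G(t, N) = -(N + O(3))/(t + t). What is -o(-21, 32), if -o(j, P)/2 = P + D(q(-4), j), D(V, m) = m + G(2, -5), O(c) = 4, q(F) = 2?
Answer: 45/2 ≈ 22.500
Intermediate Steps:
G(t, N) = -(4 + N)/(2*t) (G(t, N) = -(N + 4)/(t + t) = -(4 + N)/(2*t))
D(V, m) = ¼ + m (D(V, m) = m + (½)*(-4 - 1*(-5))/2 = m + (½)*(½)*(-4 + 5) = m + (½)*(½)*1 = m + ¼ = ¼ + m)
o(j, P) = -½ - 2*P - 2*j (o(j, P) = -2*(P + (¼ + j)) = -2*(¼ + P + j) = -½ - 2*P - 2*j)
-o(-21, 32) = -(-½ - 2*32 - 2*(-21)) = -(-½ - 64 + 42) = -1*(-45/2) = 45/2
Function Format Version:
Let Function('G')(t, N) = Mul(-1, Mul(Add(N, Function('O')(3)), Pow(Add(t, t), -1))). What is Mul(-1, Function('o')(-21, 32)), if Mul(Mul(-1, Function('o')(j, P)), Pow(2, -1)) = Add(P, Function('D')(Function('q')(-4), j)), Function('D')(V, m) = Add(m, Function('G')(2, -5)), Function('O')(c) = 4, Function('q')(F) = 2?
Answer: Rational(45, 2) ≈ 22.500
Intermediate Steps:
Function('G')(t, N) = Mul(Rational(-1, 2), Pow(t, -1), Add(4, N)) (Function('G')(t, N) = Mul(-1, Mul(Add(N, 4), Pow(Add(t, t), -1))) = Mul(-1, Mul(Add(4, N), Pow(Mul(2, t), -1))) = Mul(-1, Mul(Add(4, N), Mul(Rational(1, 2), Pow(t, -1)))) = Mul(-1, Mul(Rational(1, 2), Pow(t, -1), Add(4, N))) = Mul(Rational(-1, 2), Pow(t, -1), Add(4, N)))
Function('D')(V, m) = Add(Rational(1, 4), m) (Function('D')(V, m) = Add(m, Mul(Rational(1, 2), Pow(2, -1), Add(-4, Mul(-1, -5)))) = Add(m, Mul(Rational(1, 2), Rational(1, 2), Add(-4, 5))) = Add(m, Mul(Rational(1, 2), Rational(1, 2), 1)) = Add(m, Rational(1, 4)) = Add(Rational(1, 4), m))
Function('o')(j, P) = Add(Rational(-1, 2), Mul(-2, P), Mul(-2, j)) (Function('o')(j, P) = Mul(-2, Add(P, Add(Rational(1, 4), j))) = Mul(-2, Add(Rational(1, 4), P, j)) = Add(Rational(-1, 2), Mul(-2, P), Mul(-2, j)))
Mul(-1, Function('o')(-21, 32)) = Mul(-1, Add(Rational(-1, 2), Mul(-2, 32), Mul(-2, -21))) = Mul(-1, Add(Rational(-1, 2), -64, 42)) = Mul(-1, Rational(-45, 2)) = Rational(45, 2)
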